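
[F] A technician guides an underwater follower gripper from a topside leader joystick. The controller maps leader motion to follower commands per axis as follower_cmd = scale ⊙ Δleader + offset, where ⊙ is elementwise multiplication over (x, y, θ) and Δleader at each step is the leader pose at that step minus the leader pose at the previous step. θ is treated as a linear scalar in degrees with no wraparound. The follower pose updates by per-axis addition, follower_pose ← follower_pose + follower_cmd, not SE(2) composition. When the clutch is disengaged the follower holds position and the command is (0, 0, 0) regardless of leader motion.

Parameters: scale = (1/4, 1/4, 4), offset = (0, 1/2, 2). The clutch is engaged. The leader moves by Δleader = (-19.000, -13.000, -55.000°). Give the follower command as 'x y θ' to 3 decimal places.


-4.750 -2.750 -218.000

axis x: 1/4·-19.000 + 0 = -4.750
axis y: 1/4·-13.000 + 1/2 = -2.750
axis θ: 4·-55.000 + 2 = -218.000


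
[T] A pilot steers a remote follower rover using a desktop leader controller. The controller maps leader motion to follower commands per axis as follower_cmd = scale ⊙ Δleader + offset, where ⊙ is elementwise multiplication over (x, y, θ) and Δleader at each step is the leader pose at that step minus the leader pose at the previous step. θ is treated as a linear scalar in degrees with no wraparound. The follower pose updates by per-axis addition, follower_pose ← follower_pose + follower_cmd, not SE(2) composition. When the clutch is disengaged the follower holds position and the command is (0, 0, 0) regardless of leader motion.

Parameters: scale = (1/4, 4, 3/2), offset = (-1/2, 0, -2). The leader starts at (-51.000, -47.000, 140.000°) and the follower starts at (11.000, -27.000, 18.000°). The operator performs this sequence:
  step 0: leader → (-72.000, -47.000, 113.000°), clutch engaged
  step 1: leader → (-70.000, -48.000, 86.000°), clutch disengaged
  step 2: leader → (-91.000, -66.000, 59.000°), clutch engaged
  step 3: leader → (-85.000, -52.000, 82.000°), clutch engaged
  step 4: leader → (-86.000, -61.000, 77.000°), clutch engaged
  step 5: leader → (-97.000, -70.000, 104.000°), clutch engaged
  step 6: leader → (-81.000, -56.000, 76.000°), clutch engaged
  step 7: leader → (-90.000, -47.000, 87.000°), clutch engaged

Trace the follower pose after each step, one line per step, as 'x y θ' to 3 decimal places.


5.250 -27.000 -24.500
5.250 -27.000 -24.500
-0.500 -99.000 -67.000
0.500 -43.000 -34.500
-0.250 -79.000 -44.000
-3.500 -115.000 -5.500
0.000 -59.000 -49.500
-2.750 -23.000 -35.000

step 0: Δleader=(-21.000, 0.000, -27.000°), engaged; cmd=(-5.750, 0.000, -42.500°) → follower=(5.250, -27.000, -24.500°)
step 1: Δleader=(2.000, -1.000, -27.000°), disengaged; cmd=(0,0,0) → follower holds at (5.250, -27.000, -24.500°)
step 2: Δleader=(-21.000, -18.000, -27.000°), engaged; cmd=(-5.750, -72.000, -42.500°) → follower=(-0.500, -99.000, -67.000°)
step 3: Δleader=(6.000, 14.000, 23.000°), engaged; cmd=(1.000, 56.000, 32.500°) → follower=(0.500, -43.000, -34.500°)
step 4: Δleader=(-1.000, -9.000, -5.000°), engaged; cmd=(-0.750, -36.000, -9.500°) → follower=(-0.250, -79.000, -44.000°)
step 5: Δleader=(-11.000, -9.000, 27.000°), engaged; cmd=(-3.250, -36.000, 38.500°) → follower=(-3.500, -115.000, -5.500°)
step 6: Δleader=(16.000, 14.000, -28.000°), engaged; cmd=(3.500, 56.000, -44.000°) → follower=(0.000, -59.000, -49.500°)
step 7: Δleader=(-9.000, 9.000, 11.000°), engaged; cmd=(-2.750, 36.000, 14.500°) → follower=(-2.750, -23.000, -35.000°)


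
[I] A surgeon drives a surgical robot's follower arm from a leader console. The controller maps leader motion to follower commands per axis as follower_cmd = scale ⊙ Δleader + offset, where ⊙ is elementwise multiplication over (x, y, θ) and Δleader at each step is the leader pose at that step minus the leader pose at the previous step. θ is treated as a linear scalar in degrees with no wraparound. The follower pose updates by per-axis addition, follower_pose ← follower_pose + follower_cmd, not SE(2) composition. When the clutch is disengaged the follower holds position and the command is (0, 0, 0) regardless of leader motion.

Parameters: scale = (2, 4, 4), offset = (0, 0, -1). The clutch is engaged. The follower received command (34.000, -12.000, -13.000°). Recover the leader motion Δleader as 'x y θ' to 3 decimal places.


17.000 -3.000 -3.000

axis x: (34.000 − 0) / (2) = 17.000
axis y: (-12.000 − 0) / (4) = -3.000
axis θ: (-13.000 − -1) / (4) = -3.000


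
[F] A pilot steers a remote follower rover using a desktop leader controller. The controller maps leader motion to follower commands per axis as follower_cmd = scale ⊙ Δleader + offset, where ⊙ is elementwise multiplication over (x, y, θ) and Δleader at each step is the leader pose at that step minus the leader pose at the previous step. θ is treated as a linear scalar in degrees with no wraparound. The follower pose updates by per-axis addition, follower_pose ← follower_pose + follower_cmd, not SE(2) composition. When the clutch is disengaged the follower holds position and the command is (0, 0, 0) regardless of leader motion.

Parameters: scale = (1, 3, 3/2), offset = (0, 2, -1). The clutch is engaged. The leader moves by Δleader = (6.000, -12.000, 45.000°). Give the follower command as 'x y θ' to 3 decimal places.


axis x: 1·6.000 + 0 = 6.000
axis y: 3·-12.000 + 2 = -34.000
axis θ: 3/2·45.000 + -1 = 66.500

6.000 -34.000 66.500


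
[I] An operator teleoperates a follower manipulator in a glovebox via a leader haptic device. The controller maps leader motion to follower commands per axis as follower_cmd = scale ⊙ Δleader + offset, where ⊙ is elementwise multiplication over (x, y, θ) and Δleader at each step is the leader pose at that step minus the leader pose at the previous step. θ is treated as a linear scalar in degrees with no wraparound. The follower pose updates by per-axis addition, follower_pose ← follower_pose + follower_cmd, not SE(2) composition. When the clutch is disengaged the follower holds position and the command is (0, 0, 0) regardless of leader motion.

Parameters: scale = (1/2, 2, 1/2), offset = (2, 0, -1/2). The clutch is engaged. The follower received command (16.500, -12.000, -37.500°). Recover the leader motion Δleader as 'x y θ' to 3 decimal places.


29.000 -6.000 -74.000

axis x: (16.500 − 2) / (1/2) = 29.000
axis y: (-12.000 − 0) / (2) = -6.000
axis θ: (-37.500 − -1/2) / (1/2) = -74.000


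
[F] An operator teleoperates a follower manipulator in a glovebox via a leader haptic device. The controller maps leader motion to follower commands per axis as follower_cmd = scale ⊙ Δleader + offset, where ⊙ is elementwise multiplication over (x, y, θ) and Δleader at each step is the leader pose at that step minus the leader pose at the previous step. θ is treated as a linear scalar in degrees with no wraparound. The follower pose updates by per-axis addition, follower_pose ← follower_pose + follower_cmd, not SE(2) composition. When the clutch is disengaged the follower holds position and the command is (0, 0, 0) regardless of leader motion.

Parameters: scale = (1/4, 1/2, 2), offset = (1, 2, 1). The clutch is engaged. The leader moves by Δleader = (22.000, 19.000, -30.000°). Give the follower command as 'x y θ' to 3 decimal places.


axis x: 1/4·22.000 + 1 = 6.500
axis y: 1/2·19.000 + 2 = 11.500
axis θ: 2·-30.000 + 1 = -59.000

6.500 11.500 -59.000


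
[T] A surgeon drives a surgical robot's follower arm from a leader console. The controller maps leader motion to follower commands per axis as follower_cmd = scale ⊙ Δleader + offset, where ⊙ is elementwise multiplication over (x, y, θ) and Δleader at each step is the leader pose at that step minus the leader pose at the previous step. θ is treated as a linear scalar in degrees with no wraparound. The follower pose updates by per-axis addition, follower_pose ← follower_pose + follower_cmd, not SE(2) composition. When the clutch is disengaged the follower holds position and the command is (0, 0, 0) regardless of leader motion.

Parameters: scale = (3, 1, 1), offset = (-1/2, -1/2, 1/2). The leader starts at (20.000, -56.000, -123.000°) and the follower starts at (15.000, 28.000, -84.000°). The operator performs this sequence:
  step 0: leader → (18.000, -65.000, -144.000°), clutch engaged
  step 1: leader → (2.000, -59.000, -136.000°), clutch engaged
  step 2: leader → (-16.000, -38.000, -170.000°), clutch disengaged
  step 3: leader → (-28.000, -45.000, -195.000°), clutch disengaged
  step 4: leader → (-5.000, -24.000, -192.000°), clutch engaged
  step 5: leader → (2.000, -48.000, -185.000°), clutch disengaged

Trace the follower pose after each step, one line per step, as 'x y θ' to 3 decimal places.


step 0: Δleader=(-2.000, -9.000, -21.000°), engaged; cmd=(-6.500, -9.500, -20.500°) → follower=(8.500, 18.500, -104.500°)
step 1: Δleader=(-16.000, 6.000, 8.000°), engaged; cmd=(-48.500, 5.500, 8.500°) → follower=(-40.000, 24.000, -96.000°)
step 2: Δleader=(-18.000, 21.000, -34.000°), disengaged; cmd=(0,0,0) → follower holds at (-40.000, 24.000, -96.000°)
step 3: Δleader=(-12.000, -7.000, -25.000°), disengaged; cmd=(0,0,0) → follower holds at (-40.000, 24.000, -96.000°)
step 4: Δleader=(23.000, 21.000, 3.000°), engaged; cmd=(68.500, 20.500, 3.500°) → follower=(28.500, 44.500, -92.500°)
step 5: Δleader=(7.000, -24.000, 7.000°), disengaged; cmd=(0,0,0) → follower holds at (28.500, 44.500, -92.500°)

8.500 18.500 -104.500
-40.000 24.000 -96.000
-40.000 24.000 -96.000
-40.000 24.000 -96.000
28.500 44.500 -92.500
28.500 44.500 -92.500


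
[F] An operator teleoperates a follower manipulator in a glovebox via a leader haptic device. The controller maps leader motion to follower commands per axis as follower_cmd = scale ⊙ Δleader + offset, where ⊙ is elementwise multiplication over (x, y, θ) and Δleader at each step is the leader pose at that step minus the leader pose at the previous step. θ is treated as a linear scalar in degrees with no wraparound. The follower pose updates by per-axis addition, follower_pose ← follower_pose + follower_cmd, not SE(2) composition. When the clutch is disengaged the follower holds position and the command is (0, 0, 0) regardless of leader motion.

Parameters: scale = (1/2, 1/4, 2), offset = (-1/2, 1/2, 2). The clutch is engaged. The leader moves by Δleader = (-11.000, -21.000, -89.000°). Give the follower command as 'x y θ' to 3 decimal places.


axis x: 1/2·-11.000 + -1/2 = -6.000
axis y: 1/4·-21.000 + 1/2 = -4.750
axis θ: 2·-89.000 + 2 = -176.000

-6.000 -4.750 -176.000


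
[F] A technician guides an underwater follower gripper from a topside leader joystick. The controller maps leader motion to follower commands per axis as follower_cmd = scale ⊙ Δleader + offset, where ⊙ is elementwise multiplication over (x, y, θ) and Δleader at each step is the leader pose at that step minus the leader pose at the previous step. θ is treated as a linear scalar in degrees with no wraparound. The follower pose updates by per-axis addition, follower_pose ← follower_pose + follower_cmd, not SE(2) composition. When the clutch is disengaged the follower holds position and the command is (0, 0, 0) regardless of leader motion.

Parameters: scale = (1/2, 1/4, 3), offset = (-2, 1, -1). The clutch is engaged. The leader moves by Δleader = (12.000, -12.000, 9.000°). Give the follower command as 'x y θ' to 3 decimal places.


axis x: 1/2·12.000 + -2 = 4.000
axis y: 1/4·-12.000 + 1 = -2.000
axis θ: 3·9.000 + -1 = 26.000

4.000 -2.000 26.000


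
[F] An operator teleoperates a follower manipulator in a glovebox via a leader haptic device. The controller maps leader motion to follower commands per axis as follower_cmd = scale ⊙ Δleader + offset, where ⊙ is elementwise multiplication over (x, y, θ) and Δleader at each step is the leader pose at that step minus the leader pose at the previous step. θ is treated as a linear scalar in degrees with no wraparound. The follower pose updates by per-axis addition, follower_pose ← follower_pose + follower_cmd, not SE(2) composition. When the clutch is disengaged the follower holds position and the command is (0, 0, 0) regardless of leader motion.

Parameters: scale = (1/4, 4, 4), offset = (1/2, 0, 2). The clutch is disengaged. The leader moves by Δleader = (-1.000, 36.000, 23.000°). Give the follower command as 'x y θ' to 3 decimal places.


clutch disengaged → follower holds; cmd = (0, 0, 0)

0.000 0.000 0.000


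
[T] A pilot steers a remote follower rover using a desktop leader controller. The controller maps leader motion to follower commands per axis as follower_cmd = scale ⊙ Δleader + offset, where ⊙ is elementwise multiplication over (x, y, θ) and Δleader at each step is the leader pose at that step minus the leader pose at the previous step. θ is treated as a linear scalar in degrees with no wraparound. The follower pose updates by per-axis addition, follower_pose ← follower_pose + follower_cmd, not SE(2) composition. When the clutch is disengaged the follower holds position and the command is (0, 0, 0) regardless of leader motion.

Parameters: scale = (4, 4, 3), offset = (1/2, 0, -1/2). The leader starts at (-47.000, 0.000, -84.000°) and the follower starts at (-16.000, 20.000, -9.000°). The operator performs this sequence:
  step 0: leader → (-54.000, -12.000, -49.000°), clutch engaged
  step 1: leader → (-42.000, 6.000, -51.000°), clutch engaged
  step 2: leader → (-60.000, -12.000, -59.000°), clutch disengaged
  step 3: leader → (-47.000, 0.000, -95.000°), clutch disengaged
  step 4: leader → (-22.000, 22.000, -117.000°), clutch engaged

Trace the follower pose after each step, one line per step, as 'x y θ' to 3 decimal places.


step 0: Δleader=(-7.000, -12.000, 35.000°), engaged; cmd=(-27.500, -48.000, 104.500°) → follower=(-43.500, -28.000, 95.500°)
step 1: Δleader=(12.000, 18.000, -2.000°), engaged; cmd=(48.500, 72.000, -6.500°) → follower=(5.000, 44.000, 89.000°)
step 2: Δleader=(-18.000, -18.000, -8.000°), disengaged; cmd=(0,0,0) → follower holds at (5.000, 44.000, 89.000°)
step 3: Δleader=(13.000, 12.000, -36.000°), disengaged; cmd=(0,0,0) → follower holds at (5.000, 44.000, 89.000°)
step 4: Δleader=(25.000, 22.000, -22.000°), engaged; cmd=(100.500, 88.000, -66.500°) → follower=(105.500, 132.000, 22.500°)

-43.500 -28.000 95.500
5.000 44.000 89.000
5.000 44.000 89.000
5.000 44.000 89.000
105.500 132.000 22.500


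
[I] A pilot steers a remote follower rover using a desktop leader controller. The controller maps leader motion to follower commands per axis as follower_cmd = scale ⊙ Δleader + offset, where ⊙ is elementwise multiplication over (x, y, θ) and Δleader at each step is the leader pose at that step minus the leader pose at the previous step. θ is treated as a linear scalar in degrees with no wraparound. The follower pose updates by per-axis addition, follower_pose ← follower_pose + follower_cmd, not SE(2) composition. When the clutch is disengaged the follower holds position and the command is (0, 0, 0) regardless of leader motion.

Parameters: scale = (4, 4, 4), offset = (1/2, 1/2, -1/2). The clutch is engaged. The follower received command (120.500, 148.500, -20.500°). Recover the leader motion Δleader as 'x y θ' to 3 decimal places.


30.000 37.000 -5.000

axis x: (120.500 − 1/2) / (4) = 30.000
axis y: (148.500 − 1/2) / (4) = 37.000
axis θ: (-20.500 − -1/2) / (4) = -5.000


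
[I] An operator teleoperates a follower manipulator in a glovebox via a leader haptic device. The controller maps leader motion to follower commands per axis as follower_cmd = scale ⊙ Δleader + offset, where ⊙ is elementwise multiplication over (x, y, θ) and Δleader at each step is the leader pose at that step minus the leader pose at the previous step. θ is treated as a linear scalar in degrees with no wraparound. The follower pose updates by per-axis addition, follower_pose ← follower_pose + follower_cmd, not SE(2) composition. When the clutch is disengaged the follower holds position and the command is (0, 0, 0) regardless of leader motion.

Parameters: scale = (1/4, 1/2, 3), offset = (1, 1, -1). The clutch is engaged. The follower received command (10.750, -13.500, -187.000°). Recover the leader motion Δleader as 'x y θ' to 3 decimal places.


39.000 -29.000 -62.000

axis x: (10.750 − 1) / (1/4) = 39.000
axis y: (-13.500 − 1) / (1/2) = -29.000
axis θ: (-187.000 − -1) / (3) = -62.000


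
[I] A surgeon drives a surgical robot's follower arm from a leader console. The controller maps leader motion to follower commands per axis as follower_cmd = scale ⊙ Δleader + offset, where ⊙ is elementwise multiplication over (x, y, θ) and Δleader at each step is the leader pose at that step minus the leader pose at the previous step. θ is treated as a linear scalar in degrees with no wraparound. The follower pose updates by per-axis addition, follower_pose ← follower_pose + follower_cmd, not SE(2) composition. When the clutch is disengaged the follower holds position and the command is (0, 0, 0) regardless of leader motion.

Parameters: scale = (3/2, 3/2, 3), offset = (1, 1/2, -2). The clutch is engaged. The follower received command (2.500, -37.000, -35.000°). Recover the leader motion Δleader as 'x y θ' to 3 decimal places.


axis x: (2.500 − 1) / (3/2) = 1.000
axis y: (-37.000 − 1/2) / (3/2) = -25.000
axis θ: (-35.000 − -2) / (3) = -11.000

1.000 -25.000 -11.000


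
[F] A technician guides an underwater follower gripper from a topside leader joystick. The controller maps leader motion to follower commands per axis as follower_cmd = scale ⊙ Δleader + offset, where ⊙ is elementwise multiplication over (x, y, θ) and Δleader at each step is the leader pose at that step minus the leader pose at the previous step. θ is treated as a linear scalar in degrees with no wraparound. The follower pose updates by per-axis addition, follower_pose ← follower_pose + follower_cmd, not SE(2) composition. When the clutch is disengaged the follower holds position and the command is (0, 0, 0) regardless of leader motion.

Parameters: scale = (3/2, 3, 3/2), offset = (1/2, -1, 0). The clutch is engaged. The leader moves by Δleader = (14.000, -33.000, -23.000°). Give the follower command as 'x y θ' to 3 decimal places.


axis x: 3/2·14.000 + 1/2 = 21.500
axis y: 3·-33.000 + -1 = -100.000
axis θ: 3/2·-23.000 + 0 = -34.500

21.500 -100.000 -34.500


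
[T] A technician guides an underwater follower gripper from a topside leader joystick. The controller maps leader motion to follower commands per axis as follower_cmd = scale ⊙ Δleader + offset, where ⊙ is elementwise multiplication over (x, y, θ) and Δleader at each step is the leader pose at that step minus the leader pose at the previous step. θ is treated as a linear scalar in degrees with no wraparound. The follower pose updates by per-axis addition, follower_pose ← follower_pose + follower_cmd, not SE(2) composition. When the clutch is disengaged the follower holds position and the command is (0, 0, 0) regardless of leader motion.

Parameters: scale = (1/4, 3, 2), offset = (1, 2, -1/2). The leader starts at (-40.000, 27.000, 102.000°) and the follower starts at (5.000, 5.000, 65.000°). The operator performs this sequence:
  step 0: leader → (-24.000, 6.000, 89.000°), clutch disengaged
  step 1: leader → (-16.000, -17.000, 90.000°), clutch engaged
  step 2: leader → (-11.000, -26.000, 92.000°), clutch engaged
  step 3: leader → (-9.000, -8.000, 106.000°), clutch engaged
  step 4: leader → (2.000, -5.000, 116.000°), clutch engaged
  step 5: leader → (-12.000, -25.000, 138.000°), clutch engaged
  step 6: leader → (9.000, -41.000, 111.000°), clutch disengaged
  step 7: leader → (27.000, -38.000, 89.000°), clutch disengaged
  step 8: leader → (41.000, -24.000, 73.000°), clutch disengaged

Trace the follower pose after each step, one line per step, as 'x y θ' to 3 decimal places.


step 0: Δleader=(16.000, -21.000, -13.000°), disengaged; cmd=(0,0,0) → follower holds at (5.000, 5.000, 65.000°)
step 1: Δleader=(8.000, -23.000, 1.000°), engaged; cmd=(3.000, -67.000, 1.500°) → follower=(8.000, -62.000, 66.500°)
step 2: Δleader=(5.000, -9.000, 2.000°), engaged; cmd=(2.250, -25.000, 3.500°) → follower=(10.250, -87.000, 70.000°)
step 3: Δleader=(2.000, 18.000, 14.000°), engaged; cmd=(1.500, 56.000, 27.500°) → follower=(11.750, -31.000, 97.500°)
step 4: Δleader=(11.000, 3.000, 10.000°), engaged; cmd=(3.750, 11.000, 19.500°) → follower=(15.500, -20.000, 117.000°)
step 5: Δleader=(-14.000, -20.000, 22.000°), engaged; cmd=(-2.500, -58.000, 43.500°) → follower=(13.000, -78.000, 160.500°)
step 6: Δleader=(21.000, -16.000, -27.000°), disengaged; cmd=(0,0,0) → follower holds at (13.000, -78.000, 160.500°)
step 7: Δleader=(18.000, 3.000, -22.000°), disengaged; cmd=(0,0,0) → follower holds at (13.000, -78.000, 160.500°)
step 8: Δleader=(14.000, 14.000, -16.000°), disengaged; cmd=(0,0,0) → follower holds at (13.000, -78.000, 160.500°)

5.000 5.000 65.000
8.000 -62.000 66.500
10.250 -87.000 70.000
11.750 -31.000 97.500
15.500 -20.000 117.000
13.000 -78.000 160.500
13.000 -78.000 160.500
13.000 -78.000 160.500
13.000 -78.000 160.500


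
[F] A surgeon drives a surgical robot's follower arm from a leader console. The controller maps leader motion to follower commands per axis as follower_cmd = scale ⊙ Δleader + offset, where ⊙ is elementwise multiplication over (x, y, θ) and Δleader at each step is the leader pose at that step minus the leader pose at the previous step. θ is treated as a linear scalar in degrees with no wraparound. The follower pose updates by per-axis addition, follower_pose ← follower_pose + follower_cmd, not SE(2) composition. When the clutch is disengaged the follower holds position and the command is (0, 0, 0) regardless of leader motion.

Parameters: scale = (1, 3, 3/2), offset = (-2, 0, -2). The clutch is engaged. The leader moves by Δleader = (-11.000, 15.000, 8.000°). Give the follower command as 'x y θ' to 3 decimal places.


axis x: 1·-11.000 + -2 = -13.000
axis y: 3·15.000 + 0 = 45.000
axis θ: 3/2·8.000 + -2 = 10.000

-13.000 45.000 10.000


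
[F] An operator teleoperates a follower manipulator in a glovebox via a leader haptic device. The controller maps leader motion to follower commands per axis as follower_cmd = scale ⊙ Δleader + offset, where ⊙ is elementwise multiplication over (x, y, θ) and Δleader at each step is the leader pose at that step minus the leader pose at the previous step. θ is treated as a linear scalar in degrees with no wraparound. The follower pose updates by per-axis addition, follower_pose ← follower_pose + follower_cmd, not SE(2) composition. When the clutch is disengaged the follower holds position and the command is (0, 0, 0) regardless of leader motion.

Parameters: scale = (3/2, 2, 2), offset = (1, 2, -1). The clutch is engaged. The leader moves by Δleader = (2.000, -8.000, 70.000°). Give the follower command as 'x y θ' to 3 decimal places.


axis x: 3/2·2.000 + 1 = 4.000
axis y: 2·-8.000 + 2 = -14.000
axis θ: 2·70.000 + -1 = 139.000

4.000 -14.000 139.000


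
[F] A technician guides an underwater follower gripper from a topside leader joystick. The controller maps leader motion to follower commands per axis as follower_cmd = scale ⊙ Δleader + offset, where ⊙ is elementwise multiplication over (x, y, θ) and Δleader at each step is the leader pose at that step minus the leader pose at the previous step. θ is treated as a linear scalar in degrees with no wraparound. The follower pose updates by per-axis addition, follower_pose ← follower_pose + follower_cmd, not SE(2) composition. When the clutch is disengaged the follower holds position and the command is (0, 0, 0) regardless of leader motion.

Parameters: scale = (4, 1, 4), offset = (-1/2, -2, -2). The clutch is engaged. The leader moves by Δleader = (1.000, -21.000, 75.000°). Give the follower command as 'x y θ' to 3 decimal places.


axis x: 4·1.000 + -1/2 = 3.500
axis y: 1·-21.000 + -2 = -23.000
axis θ: 4·75.000 + -2 = 298.000

3.500 -23.000 298.000


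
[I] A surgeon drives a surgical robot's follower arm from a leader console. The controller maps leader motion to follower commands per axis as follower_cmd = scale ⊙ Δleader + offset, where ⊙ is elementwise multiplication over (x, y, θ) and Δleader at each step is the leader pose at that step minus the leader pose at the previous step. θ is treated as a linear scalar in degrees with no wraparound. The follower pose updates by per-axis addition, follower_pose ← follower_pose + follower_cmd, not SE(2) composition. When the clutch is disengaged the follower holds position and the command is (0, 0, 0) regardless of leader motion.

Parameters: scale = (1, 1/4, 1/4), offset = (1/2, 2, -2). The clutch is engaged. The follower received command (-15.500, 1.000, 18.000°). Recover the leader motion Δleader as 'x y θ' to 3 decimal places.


-16.000 -4.000 80.000

axis x: (-15.500 − 1/2) / (1) = -16.000
axis y: (1.000 − 2) / (1/4) = -4.000
axis θ: (18.000 − -2) / (1/4) = 80.000


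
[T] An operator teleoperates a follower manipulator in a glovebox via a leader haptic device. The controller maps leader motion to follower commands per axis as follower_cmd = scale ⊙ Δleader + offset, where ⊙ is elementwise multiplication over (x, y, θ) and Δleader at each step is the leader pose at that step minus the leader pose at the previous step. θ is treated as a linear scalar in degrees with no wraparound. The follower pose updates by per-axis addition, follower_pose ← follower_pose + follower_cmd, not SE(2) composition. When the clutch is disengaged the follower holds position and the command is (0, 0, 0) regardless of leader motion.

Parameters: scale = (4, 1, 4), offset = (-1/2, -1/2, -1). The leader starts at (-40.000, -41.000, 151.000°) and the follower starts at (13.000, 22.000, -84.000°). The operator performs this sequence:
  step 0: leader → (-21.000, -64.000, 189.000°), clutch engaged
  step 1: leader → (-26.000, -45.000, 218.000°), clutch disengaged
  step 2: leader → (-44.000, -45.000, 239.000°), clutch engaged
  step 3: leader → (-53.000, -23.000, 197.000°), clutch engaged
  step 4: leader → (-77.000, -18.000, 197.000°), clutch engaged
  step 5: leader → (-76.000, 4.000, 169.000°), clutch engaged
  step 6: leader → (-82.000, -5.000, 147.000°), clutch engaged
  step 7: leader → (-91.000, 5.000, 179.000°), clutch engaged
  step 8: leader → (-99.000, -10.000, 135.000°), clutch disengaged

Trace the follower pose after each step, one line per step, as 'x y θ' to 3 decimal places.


step 0: Δleader=(19.000, -23.000, 38.000°), engaged; cmd=(75.500, -23.500, 151.000°) → follower=(88.500, -1.500, 67.000°)
step 1: Δleader=(-5.000, 19.000, 29.000°), disengaged; cmd=(0,0,0) → follower holds at (88.500, -1.500, 67.000°)
step 2: Δleader=(-18.000, 0.000, 21.000°), engaged; cmd=(-72.500, -0.500, 83.000°) → follower=(16.000, -2.000, 150.000°)
step 3: Δleader=(-9.000, 22.000, -42.000°), engaged; cmd=(-36.500, 21.500, -169.000°) → follower=(-20.500, 19.500, -19.000°)
step 4: Δleader=(-24.000, 5.000, 0.000°), engaged; cmd=(-96.500, 4.500, -1.000°) → follower=(-117.000, 24.000, -20.000°)
step 5: Δleader=(1.000, 22.000, -28.000°), engaged; cmd=(3.500, 21.500, -113.000°) → follower=(-113.500, 45.500, -133.000°)
step 6: Δleader=(-6.000, -9.000, -22.000°), engaged; cmd=(-24.500, -9.500, -89.000°) → follower=(-138.000, 36.000, -222.000°)
step 7: Δleader=(-9.000, 10.000, 32.000°), engaged; cmd=(-36.500, 9.500, 127.000°) → follower=(-174.500, 45.500, -95.000°)
step 8: Δleader=(-8.000, -15.000, -44.000°), disengaged; cmd=(0,0,0) → follower holds at (-174.500, 45.500, -95.000°)

88.500 -1.500 67.000
88.500 -1.500 67.000
16.000 -2.000 150.000
-20.500 19.500 -19.000
-117.000 24.000 -20.000
-113.500 45.500 -133.000
-138.000 36.000 -222.000
-174.500 45.500 -95.000
-174.500 45.500 -95.000


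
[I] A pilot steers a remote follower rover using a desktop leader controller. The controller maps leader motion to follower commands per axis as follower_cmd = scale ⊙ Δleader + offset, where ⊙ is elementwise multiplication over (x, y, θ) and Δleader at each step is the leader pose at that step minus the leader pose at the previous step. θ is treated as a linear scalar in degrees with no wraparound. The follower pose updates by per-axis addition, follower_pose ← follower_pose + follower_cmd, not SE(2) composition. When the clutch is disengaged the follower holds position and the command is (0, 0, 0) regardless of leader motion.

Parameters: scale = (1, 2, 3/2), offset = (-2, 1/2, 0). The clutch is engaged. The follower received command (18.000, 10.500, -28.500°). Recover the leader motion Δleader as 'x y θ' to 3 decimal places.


axis x: (18.000 − -2) / (1) = 20.000
axis y: (10.500 − 1/2) / (2) = 5.000
axis θ: (-28.500 − 0) / (3/2) = -19.000

20.000 5.000 -19.000


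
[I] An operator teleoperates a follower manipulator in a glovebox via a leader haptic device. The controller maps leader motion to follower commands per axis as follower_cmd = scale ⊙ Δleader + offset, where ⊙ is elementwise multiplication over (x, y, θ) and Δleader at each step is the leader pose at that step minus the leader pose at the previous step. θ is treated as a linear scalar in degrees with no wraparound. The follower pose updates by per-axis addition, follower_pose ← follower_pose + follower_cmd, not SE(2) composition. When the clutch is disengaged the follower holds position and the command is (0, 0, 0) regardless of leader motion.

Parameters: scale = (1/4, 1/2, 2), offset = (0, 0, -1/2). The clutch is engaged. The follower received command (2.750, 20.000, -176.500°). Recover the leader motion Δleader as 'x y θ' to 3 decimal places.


axis x: (2.750 − 0) / (1/4) = 11.000
axis y: (20.000 − 0) / (1/2) = 40.000
axis θ: (-176.500 − -1/2) / (2) = -88.000

11.000 40.000 -88.000


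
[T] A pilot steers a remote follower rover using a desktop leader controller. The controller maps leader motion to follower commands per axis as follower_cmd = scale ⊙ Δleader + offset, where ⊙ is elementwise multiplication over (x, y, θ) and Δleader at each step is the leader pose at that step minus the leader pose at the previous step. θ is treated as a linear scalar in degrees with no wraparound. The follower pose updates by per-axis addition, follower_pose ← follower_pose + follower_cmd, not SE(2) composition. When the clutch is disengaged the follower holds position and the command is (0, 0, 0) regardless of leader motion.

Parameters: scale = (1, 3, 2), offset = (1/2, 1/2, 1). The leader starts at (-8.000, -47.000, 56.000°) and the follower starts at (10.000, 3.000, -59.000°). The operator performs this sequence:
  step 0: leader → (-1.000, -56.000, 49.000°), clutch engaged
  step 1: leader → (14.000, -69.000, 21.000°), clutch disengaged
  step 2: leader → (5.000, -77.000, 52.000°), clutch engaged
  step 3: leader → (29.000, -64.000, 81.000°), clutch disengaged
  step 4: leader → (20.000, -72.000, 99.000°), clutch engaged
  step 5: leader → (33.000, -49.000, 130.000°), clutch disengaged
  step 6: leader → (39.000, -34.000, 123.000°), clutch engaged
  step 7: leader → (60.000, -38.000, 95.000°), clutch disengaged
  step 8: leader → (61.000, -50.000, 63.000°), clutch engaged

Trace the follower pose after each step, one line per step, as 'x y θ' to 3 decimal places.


17.500 -23.500 -72.000
17.500 -23.500 -72.000
9.000 -47.000 -9.000
9.000 -47.000 -9.000
0.500 -70.500 28.000
0.500 -70.500 28.000
7.000 -25.000 15.000
7.000 -25.000 15.000
8.500 -60.500 -48.000

step 0: Δleader=(7.000, -9.000, -7.000°), engaged; cmd=(7.500, -26.500, -13.000°) → follower=(17.500, -23.500, -72.000°)
step 1: Δleader=(15.000, -13.000, -28.000°), disengaged; cmd=(0,0,0) → follower holds at (17.500, -23.500, -72.000°)
step 2: Δleader=(-9.000, -8.000, 31.000°), engaged; cmd=(-8.500, -23.500, 63.000°) → follower=(9.000, -47.000, -9.000°)
step 3: Δleader=(24.000, 13.000, 29.000°), disengaged; cmd=(0,0,0) → follower holds at (9.000, -47.000, -9.000°)
step 4: Δleader=(-9.000, -8.000, 18.000°), engaged; cmd=(-8.500, -23.500, 37.000°) → follower=(0.500, -70.500, 28.000°)
step 5: Δleader=(13.000, 23.000, 31.000°), disengaged; cmd=(0,0,0) → follower holds at (0.500, -70.500, 28.000°)
step 6: Δleader=(6.000, 15.000, -7.000°), engaged; cmd=(6.500, 45.500, -13.000°) → follower=(7.000, -25.000, 15.000°)
step 7: Δleader=(21.000, -4.000, -28.000°), disengaged; cmd=(0,0,0) → follower holds at (7.000, -25.000, 15.000°)
step 8: Δleader=(1.000, -12.000, -32.000°), engaged; cmd=(1.500, -35.500, -63.000°) → follower=(8.500, -60.500, -48.000°)


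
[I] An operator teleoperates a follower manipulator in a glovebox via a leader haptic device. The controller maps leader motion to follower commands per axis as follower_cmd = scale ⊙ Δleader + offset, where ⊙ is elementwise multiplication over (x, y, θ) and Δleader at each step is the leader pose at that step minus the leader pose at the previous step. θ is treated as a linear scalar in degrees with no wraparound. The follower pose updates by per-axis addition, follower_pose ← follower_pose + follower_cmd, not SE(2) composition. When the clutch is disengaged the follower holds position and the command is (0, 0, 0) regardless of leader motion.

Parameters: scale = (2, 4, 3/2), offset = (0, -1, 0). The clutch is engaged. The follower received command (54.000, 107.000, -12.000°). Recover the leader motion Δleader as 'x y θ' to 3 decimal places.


axis x: (54.000 − 0) / (2) = 27.000
axis y: (107.000 − -1) / (4) = 27.000
axis θ: (-12.000 − 0) / (3/2) = -8.000

27.000 27.000 -8.000


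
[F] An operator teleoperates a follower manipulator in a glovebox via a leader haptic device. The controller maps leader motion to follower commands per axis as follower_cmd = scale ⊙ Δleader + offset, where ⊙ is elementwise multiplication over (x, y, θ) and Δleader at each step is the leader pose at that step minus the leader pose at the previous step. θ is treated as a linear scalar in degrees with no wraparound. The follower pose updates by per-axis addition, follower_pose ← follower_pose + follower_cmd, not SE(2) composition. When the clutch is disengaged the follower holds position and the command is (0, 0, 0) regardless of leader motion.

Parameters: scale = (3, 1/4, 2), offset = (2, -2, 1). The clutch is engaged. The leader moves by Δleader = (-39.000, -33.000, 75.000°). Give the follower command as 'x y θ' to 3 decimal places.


-115.000 -10.250 151.000

axis x: 3·-39.000 + 2 = -115.000
axis y: 1/4·-33.000 + -2 = -10.250
axis θ: 2·75.000 + 1 = 151.000


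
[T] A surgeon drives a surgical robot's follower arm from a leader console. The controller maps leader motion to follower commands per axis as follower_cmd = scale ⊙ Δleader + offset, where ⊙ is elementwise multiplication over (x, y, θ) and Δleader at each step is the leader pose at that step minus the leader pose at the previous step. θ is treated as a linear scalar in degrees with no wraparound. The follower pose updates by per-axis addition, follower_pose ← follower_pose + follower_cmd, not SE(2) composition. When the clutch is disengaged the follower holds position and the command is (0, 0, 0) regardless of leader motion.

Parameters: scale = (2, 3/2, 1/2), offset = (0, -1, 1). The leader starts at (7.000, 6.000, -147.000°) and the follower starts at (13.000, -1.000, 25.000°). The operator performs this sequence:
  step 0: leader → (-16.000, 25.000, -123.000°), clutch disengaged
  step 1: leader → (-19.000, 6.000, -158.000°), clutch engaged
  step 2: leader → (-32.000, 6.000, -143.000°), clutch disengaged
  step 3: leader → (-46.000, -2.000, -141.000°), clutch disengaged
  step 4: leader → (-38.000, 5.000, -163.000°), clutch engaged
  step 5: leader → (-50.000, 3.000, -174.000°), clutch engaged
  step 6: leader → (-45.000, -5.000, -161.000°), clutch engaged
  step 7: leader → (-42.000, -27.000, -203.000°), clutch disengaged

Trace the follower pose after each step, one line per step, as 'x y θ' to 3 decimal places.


step 0: Δleader=(-23.000, 19.000, 24.000°), disengaged; cmd=(0,0,0) → follower holds at (13.000, -1.000, 25.000°)
step 1: Δleader=(-3.000, -19.000, -35.000°), engaged; cmd=(-6.000, -29.500, -16.500°) → follower=(7.000, -30.500, 8.500°)
step 2: Δleader=(-13.000, 0.000, 15.000°), disengaged; cmd=(0,0,0) → follower holds at (7.000, -30.500, 8.500°)
step 3: Δleader=(-14.000, -8.000, 2.000°), disengaged; cmd=(0,0,0) → follower holds at (7.000, -30.500, 8.500°)
step 4: Δleader=(8.000, 7.000, -22.000°), engaged; cmd=(16.000, 9.500, -10.000°) → follower=(23.000, -21.000, -1.500°)
step 5: Δleader=(-12.000, -2.000, -11.000°), engaged; cmd=(-24.000, -4.000, -4.500°) → follower=(-1.000, -25.000, -6.000°)
step 6: Δleader=(5.000, -8.000, 13.000°), engaged; cmd=(10.000, -13.000, 7.500°) → follower=(9.000, -38.000, 1.500°)
step 7: Δleader=(3.000, -22.000, -42.000°), disengaged; cmd=(0,0,0) → follower holds at (9.000, -38.000, 1.500°)

13.000 -1.000 25.000
7.000 -30.500 8.500
7.000 -30.500 8.500
7.000 -30.500 8.500
23.000 -21.000 -1.500
-1.000 -25.000 -6.000
9.000 -38.000 1.500
9.000 -38.000 1.500


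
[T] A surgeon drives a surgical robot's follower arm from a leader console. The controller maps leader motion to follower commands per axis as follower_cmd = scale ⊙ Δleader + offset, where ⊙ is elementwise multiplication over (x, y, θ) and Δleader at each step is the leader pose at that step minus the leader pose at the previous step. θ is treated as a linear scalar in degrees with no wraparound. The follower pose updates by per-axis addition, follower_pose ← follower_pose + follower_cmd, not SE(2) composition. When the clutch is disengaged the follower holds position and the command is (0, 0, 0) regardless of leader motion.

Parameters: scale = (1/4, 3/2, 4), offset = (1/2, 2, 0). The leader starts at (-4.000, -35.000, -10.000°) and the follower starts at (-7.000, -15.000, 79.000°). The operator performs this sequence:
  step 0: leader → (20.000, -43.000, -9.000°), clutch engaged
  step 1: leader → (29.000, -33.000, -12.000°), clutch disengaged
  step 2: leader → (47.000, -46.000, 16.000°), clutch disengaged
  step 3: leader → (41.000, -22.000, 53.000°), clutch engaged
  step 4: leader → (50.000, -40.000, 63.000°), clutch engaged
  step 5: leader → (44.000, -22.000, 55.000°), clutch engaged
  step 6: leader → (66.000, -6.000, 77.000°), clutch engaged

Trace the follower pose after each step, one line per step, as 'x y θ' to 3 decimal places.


-0.500 -25.000 83.000
-0.500 -25.000 83.000
-0.500 -25.000 83.000
-1.500 13.000 231.000
1.250 -12.000 271.000
0.250 17.000 239.000
6.250 43.000 327.000

step 0: Δleader=(24.000, -8.000, 1.000°), engaged; cmd=(6.500, -10.000, 4.000°) → follower=(-0.500, -25.000, 83.000°)
step 1: Δleader=(9.000, 10.000, -3.000°), disengaged; cmd=(0,0,0) → follower holds at (-0.500, -25.000, 83.000°)
step 2: Δleader=(18.000, -13.000, 28.000°), disengaged; cmd=(0,0,0) → follower holds at (-0.500, -25.000, 83.000°)
step 3: Δleader=(-6.000, 24.000, 37.000°), engaged; cmd=(-1.000, 38.000, 148.000°) → follower=(-1.500, 13.000, 231.000°)
step 4: Δleader=(9.000, -18.000, 10.000°), engaged; cmd=(2.750, -25.000, 40.000°) → follower=(1.250, -12.000, 271.000°)
step 5: Δleader=(-6.000, 18.000, -8.000°), engaged; cmd=(-1.000, 29.000, -32.000°) → follower=(0.250, 17.000, 239.000°)
step 6: Δleader=(22.000, 16.000, 22.000°), engaged; cmd=(6.000, 26.000, 88.000°) → follower=(6.250, 43.000, 327.000°)


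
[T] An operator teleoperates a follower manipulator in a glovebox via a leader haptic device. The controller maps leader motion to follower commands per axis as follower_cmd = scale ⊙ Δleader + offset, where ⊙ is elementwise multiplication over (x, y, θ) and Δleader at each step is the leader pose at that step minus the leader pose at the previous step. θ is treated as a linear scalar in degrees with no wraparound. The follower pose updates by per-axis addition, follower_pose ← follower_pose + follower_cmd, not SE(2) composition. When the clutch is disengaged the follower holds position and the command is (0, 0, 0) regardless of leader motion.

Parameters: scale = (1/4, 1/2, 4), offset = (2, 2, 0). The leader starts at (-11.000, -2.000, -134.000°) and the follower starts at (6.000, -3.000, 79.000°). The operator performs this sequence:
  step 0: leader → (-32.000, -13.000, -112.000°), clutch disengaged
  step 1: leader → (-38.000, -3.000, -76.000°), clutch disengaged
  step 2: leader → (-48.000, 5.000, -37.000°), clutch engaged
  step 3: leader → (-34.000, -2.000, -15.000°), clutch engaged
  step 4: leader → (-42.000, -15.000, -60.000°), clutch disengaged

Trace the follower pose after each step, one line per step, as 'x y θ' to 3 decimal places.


step 0: Δleader=(-21.000, -11.000, 22.000°), disengaged; cmd=(0,0,0) → follower holds at (6.000, -3.000, 79.000°)
step 1: Δleader=(-6.000, 10.000, 36.000°), disengaged; cmd=(0,0,0) → follower holds at (6.000, -3.000, 79.000°)
step 2: Δleader=(-10.000, 8.000, 39.000°), engaged; cmd=(-0.500, 6.000, 156.000°) → follower=(5.500, 3.000, 235.000°)
step 3: Δleader=(14.000, -7.000, 22.000°), engaged; cmd=(5.500, -1.500, 88.000°) → follower=(11.000, 1.500, 323.000°)
step 4: Δleader=(-8.000, -13.000, -45.000°), disengaged; cmd=(0,0,0) → follower holds at (11.000, 1.500, 323.000°)

6.000 -3.000 79.000
6.000 -3.000 79.000
5.500 3.000 235.000
11.000 1.500 323.000
11.000 1.500 323.000
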